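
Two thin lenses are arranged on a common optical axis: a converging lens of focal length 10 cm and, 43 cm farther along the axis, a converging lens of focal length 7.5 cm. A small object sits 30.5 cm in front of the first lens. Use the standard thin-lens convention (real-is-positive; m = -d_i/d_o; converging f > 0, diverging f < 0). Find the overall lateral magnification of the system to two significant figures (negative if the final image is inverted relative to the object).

0.18

First lens: d_i1 = 1/(1/10 - 1/30.5) = 14.878 cm.
m_1 = -(14.878)/30.5 = -0.4878.
Object distance for lens 2: d_o2 = 43 - 14.878 = 28.122 cm.
Second lens: d_i2 = 1/(1/7.5 - 1/(28.122)) = 10.228 cm.
m_2 = -(10.228)/(28.122) = -0.3637.
Overall magnification: m = m_1 m_2 = 0.1774.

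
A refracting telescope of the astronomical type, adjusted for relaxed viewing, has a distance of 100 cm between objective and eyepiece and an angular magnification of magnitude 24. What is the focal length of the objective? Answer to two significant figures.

In normal adjustment the tube length equals f_obj + f_eye and |M| = f_obj/f_eye.
So f_obj = 24 f_eye and 24 f_eye + f_eye = 100 cm, giving f_eye = 100/25 = 4.000 cm and f_obj = 96.000 cm.

96 cm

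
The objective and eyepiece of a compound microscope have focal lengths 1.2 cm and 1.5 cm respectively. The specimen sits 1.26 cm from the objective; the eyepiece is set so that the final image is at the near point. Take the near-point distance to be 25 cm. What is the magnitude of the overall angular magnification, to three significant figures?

353

Objective: 1/d_i = 1/f_obj - 1/d_o = 1/1.2 - 1/1.26 = 0.03968 cm^-1, so d_i = 25.200 cm.
m_obj = -d_i/d_o = -25.200/1.26 = -20.000.
Eyepiece angular magnification (image at near point): M_eye = 1 + D/f_e = 1 + 25/1.5 = 17.667.
Overall M = m_obj x M_eye = (-20.000)(17.667) = -353.33.
|M| = 353.33.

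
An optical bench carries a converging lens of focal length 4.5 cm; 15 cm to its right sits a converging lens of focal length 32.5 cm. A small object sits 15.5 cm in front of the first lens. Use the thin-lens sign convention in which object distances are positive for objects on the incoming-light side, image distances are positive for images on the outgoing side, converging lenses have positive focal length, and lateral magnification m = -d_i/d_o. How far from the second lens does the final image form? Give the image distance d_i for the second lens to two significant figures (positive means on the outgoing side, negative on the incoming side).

Lens 1: 1/d_i1 = 1/f_1 - 1/d_o1 = 1/4.5 - 1/15.5 = 0.15771 cm^-1, so d_i1 = 6.341 cm.
That image sits 8.659 cm in front of the second lens, so d_o2 = 8.659 cm.
Lens 2: 1/d_i2 = 1/f_2 - 1/d_o2 = 1/32.5 - 1/(8.659) = -0.08472 cm^-1, so d_i2 = -11.804 cm.

-12 cm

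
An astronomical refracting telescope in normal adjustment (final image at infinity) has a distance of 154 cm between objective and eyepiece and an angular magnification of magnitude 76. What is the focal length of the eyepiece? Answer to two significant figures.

In normal adjustment the tube length equals f_obj + f_eye and |M| = f_obj/f_eye.
So f_obj = 76 f_eye and 76 f_eye + f_eye = 154 cm, giving f_eye = 154/77 = 2.000 cm and f_obj = 152.000 cm.

2.0 cm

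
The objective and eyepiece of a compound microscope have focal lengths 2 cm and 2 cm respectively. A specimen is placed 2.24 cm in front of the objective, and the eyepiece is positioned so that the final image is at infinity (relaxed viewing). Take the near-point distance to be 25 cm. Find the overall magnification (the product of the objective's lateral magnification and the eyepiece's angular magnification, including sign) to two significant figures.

Objective: 1/d_i = 1/f_obj - 1/d_o = 1/2 - 1/2.24 = 0.05357 cm^-1, so d_i = 18.667 cm.
m_obj = -d_i/d_o = -18.667/2.24 = -8.333.
Eyepiece angular magnification (image at infinity): M_eye = D/f_e = 25/2 = 12.500.
Overall M = m_obj x M_eye = (-8.333)(12.500) = -104.17.

-100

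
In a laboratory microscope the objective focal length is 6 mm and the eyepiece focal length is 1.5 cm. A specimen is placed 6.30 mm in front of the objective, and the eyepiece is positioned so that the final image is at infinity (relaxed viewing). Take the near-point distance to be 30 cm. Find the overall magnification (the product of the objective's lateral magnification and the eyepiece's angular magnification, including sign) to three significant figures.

-400

Convert to cm: f_obj = 6 mm = 0.6 cm; d_o = 6.30 mm = 0.63 cm.
Objective: 1/d_i = 1/f_obj - 1/d_o = 1/0.6 - 1/0.63 = 0.07937 cm^-1, so d_i = 12.600 cm.
m_obj = -d_i/d_o = -12.600/0.63 = -20.000.
Eyepiece angular magnification (image at infinity): M_eye = D/f_e = 30/1.5 = 20.000.
Overall M = m_obj x M_eye = (-20.000)(20.000) = -400.00.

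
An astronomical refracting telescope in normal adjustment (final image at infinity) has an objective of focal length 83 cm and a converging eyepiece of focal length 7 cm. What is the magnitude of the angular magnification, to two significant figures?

|M| = f_obj/|f_eye| = 83/7 = 11.857.

12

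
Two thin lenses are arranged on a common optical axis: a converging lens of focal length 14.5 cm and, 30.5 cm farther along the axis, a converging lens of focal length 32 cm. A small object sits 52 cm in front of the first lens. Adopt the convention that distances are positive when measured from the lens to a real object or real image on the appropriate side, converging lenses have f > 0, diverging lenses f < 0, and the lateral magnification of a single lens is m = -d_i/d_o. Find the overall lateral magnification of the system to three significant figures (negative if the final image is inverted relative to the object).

-0.573

Applying the thin-lens equation to the first lens, 1/14.5 = 1/52 + 1/d_i1, which gives d_i1 = 20.107 cm.
Its lateral magnification is m_1 = -d_i1/d_o1 = -(20.107)/52 = -0.3867.
The intermediate image is 20.107 cm to the right of lens 1, so d_o2 = L - d_i1 = 30.5 - 20.107 = 10.393 cm.
Applying the thin-lens equation again with f_2 = 32 cm and d_o2 = 10.393 cm gives d_i2 = -15.393 cm.
m_2 = -(-15.393)/(10.393) = 1.4810.
Total m = m_1 x m_2 = (-0.3867)(1.4810) = -0.5727.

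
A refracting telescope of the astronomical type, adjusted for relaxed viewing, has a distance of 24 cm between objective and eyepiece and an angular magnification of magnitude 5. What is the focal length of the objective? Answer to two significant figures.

20 cm

In normal adjustment the tube length equals f_obj + f_eye and |M| = f_obj/f_eye.
So f_obj = 5 f_eye and 5 f_eye + f_eye = 24 cm, giving f_eye = 24/6 = 4.000 cm and f_obj = 20.000 cm.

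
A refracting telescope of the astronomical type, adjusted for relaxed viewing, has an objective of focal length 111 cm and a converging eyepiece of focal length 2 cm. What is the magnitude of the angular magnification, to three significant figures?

|M| = f_obj/|f_eye| = 111/2 = 55.500.

55.5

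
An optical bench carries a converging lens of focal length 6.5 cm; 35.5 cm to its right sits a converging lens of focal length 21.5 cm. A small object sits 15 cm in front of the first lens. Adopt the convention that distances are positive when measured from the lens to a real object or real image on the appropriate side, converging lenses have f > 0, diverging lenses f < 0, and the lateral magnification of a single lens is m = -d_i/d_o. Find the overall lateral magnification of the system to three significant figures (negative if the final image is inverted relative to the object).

6.50

Lens 1: 1/d_i1 = 1/f_1 - 1/d_o1 = 1/6.5 - 1/15 = 0.08718 cm^-1, so d_i1 = 11.471 cm.
m_1 = -(11.471)/15 = -0.7647.
Object distance for lens 2: d_o2 = 35.5 - 11.471 = 24.029 cm.
Lens 2: 1/d_i2 = 1/f_2 - 1/d_o2 = 1/21.5 - 1/(24.029) = 0.00490 cm^-1, so d_i2 = 204.250 cm.
m_2 = -(204.250)/(24.029) = -8.5000.
Overall magnification: m = m_1 m_2 = 6.5000.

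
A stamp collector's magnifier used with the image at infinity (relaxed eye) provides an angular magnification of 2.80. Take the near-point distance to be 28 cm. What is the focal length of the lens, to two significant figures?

For the image at infinity, M = D/f.
f = D/M = 28/2.8 = 10.000 cm.

10 cm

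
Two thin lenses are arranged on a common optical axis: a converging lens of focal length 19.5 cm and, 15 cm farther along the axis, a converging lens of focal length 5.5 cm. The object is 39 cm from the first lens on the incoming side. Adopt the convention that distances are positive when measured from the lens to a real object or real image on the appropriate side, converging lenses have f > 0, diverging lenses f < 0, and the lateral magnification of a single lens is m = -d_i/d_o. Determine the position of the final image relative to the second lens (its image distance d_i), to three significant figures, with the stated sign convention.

4.47 cm

First lens: d_i1 = 1/(1/19.5 - 1/39) = 39.000 cm.
This image would form 39.000 cm past lens 1, i.e. 24.000 cm beyond lens 2, so it is a virtual object for lens 2: d_o2 = 15 - 39.000 = -24.000 cm.
Second lens: d_i2 = 1/(1/5.5 - 1/(-24.000)) = 4.475 cm.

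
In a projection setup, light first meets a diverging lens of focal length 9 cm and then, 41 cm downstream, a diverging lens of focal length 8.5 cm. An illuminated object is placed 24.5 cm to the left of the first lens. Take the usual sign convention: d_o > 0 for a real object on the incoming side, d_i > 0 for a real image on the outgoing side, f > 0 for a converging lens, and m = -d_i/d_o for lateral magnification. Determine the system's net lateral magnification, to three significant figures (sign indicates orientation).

0.0407

Applying the thin-lens equation to the first lens, 1/(-9) = 1/24.5 + 1/d_i1, which gives d_i1 = -6.582 cm.
Its lateral magnification is m_1 = -d_i1/d_o1 = -(-6.582)/24.5 = 0.2687.
The intermediate image is virtual, 6.582 cm to the left of lens 1, so d_o2 = L - d_i1 = 41 - (-6.582) = 47.582 cm.
Applying the thin-lens equation again with f_2 = -8.5 cm and d_o2 = 47.582 cm gives d_i2 = -7.212 cm.
m_2 = -(-7.212)/(47.582) = 0.1516.
The system's lateral magnification is m_1 m_2 = (0.2687)(0.1516) = 0.0407.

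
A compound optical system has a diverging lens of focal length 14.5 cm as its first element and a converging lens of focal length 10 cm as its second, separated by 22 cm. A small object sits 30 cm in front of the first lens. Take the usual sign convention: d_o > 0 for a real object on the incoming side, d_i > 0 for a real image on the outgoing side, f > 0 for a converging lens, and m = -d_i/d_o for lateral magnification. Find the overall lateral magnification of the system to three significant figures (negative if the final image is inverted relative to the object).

Lens 1: 1/d_i1 = 1/f_1 - 1/d_o1 = 1/(-14.5) - 1/30 = -0.10230 cm^-1, so d_i1 = -9.775 cm.
m_1 = -(-9.775)/30 = 0.3258.
The intermediate image is virtual, 9.775 cm to the left of lens 1, so d_o2 = L - d_i1 = 22 - (-9.775) = 31.775 cm.
Lens 2: 1/d_i2 = 1/f_2 - 1/d_o2 = 1/10 - 1/(31.775) = 0.06853 cm^-1, so d_i2 = 14.592 cm.
m_2 = -(14.592)/(31.775) = -0.4592.
Total m = m_1 x m_2 = (0.3258)(-0.4592) = -0.1496.

-0.150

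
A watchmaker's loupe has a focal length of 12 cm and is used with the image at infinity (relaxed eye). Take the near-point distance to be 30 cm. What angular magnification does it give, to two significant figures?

2.5

M = D/f = 30/12 = 2.500.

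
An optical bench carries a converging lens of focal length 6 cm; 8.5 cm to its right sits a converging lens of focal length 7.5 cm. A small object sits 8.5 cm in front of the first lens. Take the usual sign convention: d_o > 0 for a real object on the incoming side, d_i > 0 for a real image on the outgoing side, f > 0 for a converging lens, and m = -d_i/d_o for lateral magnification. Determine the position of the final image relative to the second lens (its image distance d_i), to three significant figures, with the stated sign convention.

4.60 cm

First lens: d_i1 = 1/(1/6 - 1/8.5) = 20.400 cm.
This image would form 20.400 cm past lens 1, i.e. 11.900 cm beyond lens 2, so it is a virtual object for lens 2: d_o2 = 8.5 - 20.400 = -11.900 cm.
Second lens: d_i2 = 1/(1/7.5 - 1/(-11.900)) = 4.601 cm.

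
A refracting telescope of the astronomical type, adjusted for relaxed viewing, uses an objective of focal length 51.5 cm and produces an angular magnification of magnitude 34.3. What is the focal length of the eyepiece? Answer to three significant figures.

|M| = f_obj/f_eye, so f_eye = f_obj/|M| = 51.5/34.3 = 1.501 cm.

1.50 cm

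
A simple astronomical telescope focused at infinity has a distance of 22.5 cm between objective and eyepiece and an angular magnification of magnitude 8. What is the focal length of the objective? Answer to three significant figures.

In normal adjustment the tube length equals f_obj + f_eye and |M| = f_obj/f_eye.
So f_obj = 8 f_eye and 8 f_eye + f_eye = 22.5 cm, giving f_eye = 22.5/9 = 2.500 cm and f_obj = 20.000 cm.

20.0 cm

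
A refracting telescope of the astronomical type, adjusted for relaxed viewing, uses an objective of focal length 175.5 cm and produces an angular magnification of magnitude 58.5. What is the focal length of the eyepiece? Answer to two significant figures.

3.0 cm

|M| = f_obj/f_eye, so f_eye = f_obj/|M| = 175.5/58.5 = 3.000 cm.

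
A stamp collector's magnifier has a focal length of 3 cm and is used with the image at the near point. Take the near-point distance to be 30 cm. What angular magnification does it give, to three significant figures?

11.0

M = 1 + D/f = 1 + 30/3 = 11.000.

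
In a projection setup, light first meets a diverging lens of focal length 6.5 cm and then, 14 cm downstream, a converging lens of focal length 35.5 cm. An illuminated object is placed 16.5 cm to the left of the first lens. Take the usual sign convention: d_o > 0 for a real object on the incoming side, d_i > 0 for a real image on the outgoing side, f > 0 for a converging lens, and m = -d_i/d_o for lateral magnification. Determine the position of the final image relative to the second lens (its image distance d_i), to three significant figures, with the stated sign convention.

Applying the thin-lens equation to the first lens, 1/(-6.5) = 1/16.5 + 1/d_i1, which gives d_i1 = -4.663 cm.
With d_i1 < 0 the first image is virtual and lies on the object side; the object distance for lens 2 is d_o2 = 14 - (-4.663) = 18.663 cm.
Applying the thin-lens equation again with f_2 = 35.5 cm and d_o2 = 18.663 cm gives d_i2 = -39.350 cm.

-39.4 cm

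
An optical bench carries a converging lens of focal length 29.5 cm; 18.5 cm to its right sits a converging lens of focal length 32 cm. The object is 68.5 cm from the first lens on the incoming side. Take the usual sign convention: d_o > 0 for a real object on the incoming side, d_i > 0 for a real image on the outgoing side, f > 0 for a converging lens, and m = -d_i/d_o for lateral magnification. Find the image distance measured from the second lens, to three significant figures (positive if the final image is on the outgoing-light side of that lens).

16.3 cm

Lens 1: 1/d_i1 = 1/f_1 - 1/d_o1 = 1/29.5 - 1/68.5 = 0.01930 cm^-1, so d_i1 = 51.814 cm.
Since 51.814 cm > 18.5 cm, the first image lies past the second lens and serves as a virtual object: d_o2 = L - d_i1 = -33.314 cm.
Lens 2: 1/d_i2 = 1/f_2 - 1/d_o2 = 1/32 - 1/(-33.314) = 0.06127 cm^-1, so d_i2 = 16.322 cm.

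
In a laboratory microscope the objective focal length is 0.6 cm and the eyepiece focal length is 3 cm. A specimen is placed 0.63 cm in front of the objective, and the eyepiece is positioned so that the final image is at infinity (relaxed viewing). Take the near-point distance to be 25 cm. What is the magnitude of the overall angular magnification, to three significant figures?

Objective: 1/d_i = 1/f_obj - 1/d_o = 1/0.6 - 1/0.63 = 0.07937 cm^-1, so d_i = 12.600 cm.
m_obj = -d_i/d_o = -12.600/0.63 = -20.000.
Eyepiece angular magnification (image at infinity): M_eye = D/f_e = 25/3 = 8.333.
Overall M = m_obj x M_eye = (-20.000)(8.333) = -166.67.
|M| = 166.67.

167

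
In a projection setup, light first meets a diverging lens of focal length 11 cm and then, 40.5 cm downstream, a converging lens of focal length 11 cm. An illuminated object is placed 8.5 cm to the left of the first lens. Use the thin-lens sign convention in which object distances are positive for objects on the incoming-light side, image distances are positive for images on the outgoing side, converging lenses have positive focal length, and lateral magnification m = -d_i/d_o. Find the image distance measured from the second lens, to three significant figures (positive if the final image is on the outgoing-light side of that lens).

14.5 cm

Lens 1: 1/d_i1 = 1/f_1 - 1/d_o1 = 1/(-11) - 1/8.5 = -0.20856 cm^-1, so d_i1 = -4.795 cm.
With d_i1 < 0 the first image is virtual and lies on the object side; the object distance for lens 2 is d_o2 = 40.5 - (-4.795) = 45.295 cm.
Lens 2: 1/d_i2 = 1/f_2 - 1/d_o2 = 1/11 - 1/(45.295) = 0.06883 cm^-1, so d_i2 = 14.528 cm.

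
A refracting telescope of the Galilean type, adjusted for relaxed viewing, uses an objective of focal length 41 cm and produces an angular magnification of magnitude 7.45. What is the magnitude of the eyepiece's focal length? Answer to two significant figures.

|M| = f_obj/|f_eye|, so |f_eye| = f_obj/|M| = 41/7.45 = 5.503 cm.
(The eyepiece is diverging, so its signed focal length is -5.503 cm.)

5.5 cm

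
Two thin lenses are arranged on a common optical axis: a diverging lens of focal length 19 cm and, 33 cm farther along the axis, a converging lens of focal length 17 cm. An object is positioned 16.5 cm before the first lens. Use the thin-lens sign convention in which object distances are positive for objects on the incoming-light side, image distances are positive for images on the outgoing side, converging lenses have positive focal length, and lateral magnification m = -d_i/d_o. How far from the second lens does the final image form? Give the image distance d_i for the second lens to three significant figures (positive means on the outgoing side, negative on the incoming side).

First lens: d_i1 = 1/(1/(-19) - 1/16.5) = -8.831 cm.
With d_i1 < 0 the first image is virtual and lies on the object side; the object distance for lens 2 is d_o2 = 33 - (-8.831) = 41.831 cm.
Second lens: d_i2 = 1/(1/17 - 1/(41.831)) = 28.639 cm.

28.6 cm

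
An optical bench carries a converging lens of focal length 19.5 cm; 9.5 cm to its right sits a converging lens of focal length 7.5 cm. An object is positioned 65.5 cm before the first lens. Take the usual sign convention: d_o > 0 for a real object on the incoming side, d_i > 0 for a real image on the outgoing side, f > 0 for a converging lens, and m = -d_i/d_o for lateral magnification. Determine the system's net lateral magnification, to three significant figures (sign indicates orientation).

-0.123

Applying the thin-lens equation to the first lens, 1/19.5 = 1/65.5 + 1/d_i1, which gives d_i1 = 27.766 cm.
Its lateral magnification is m_1 = -d_i1/d_o1 = -(27.766)/65.5 = -0.4239.
This image would form 27.766 cm past lens 1, i.e. 18.266 cm beyond lens 2, so it is a virtual object for lens 2: d_o2 = 9.5 - 27.766 = -18.266 cm.
Applying the thin-lens equation again with f_2 = 7.5 cm and d_o2 = -18.266 cm gives d_i2 = 5.317 cm.
m_2 = -(5.317)/(-18.266) = 0.2911.
Overall magnification: m = m_1 m_2 = -0.1234.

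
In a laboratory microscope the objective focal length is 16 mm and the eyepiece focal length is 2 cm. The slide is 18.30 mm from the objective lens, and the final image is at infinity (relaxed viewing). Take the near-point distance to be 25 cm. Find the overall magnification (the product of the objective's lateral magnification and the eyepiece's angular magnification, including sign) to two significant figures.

-87

Convert to cm: f_obj = 16 mm = 1.6 cm; d_o = 18.30 mm = 1.83 cm.
Objective: 1/d_i = 1/f_obj - 1/d_o = 1/1.6 - 1/1.83 = 0.07855 cm^-1, so d_i = 12.730 cm.
m_obj = -d_i/d_o = -12.730/1.83 = -6.957.
Eyepiece angular magnification (image at infinity): M_eye = D/f_e = 25/2 = 12.500.
Overall M = m_obj x M_eye = (-6.957)(12.500) = -86.96.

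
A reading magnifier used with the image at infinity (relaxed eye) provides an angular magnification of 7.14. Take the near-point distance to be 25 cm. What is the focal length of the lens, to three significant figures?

For the image at infinity, M = D/f.
f = D/M = 25/7.14 = 3.501 cm.

3.50 cm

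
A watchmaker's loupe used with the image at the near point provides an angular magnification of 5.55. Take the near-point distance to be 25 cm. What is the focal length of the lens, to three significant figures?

For the image at the near point, M = 1 + D/f.
f = D/(M - 1) = 25/(5.55 - 1) = 5.495 cm.

5.49 cm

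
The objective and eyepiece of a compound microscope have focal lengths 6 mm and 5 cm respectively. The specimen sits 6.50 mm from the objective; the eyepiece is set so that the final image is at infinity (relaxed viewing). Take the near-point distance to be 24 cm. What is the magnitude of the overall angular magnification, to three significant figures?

57.6

Convert to cm: f_obj = 6 mm = 0.6 cm; d_o = 6.50 mm = 0.65 cm.
Objective: 1/d_i = 1/f_obj - 1/d_o = 1/0.6 - 1/0.65 = 0.12821 cm^-1, so d_i = 7.800 cm.
m_obj = -d_i/d_o = -7.800/0.65 = -12.000.
Eyepiece angular magnification (image at infinity): M_eye = D/f_e = 24/5 = 4.800.
Overall M = m_obj x M_eye = (-12.000)(4.800) = -57.60.
|M| = 57.60.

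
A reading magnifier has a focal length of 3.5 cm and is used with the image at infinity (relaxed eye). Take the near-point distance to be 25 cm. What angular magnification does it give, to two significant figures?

M = D/f = 25/3.5 = 7.143.

7.1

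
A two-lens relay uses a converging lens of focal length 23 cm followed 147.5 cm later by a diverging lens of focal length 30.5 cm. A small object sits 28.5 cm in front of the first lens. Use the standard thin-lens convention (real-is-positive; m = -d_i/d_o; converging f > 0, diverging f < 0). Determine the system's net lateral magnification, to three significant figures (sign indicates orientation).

Lens 1: 1/d_i1 = 1/f_1 - 1/d_o1 = 1/23 - 1/28.5 = 0.00839 cm^-1, so d_i1 = 119.182 cm.
m_1 = -(119.182)/28.5 = -4.1818.
Object distance for lens 2: d_o2 = 147.5 - 119.182 = 28.318 cm.
Lens 2: 1/d_i2 = 1/f_2 - 1/d_o2 = 1/(-30.5) - 1/(28.318) = -0.06810 cm^-1, so d_i2 = -14.684 cm.
m_2 = -(-14.684)/(28.318) = 0.5185.
Total m = m_1 x m_2 = (-4.1818)(0.5185) = -2.1685.

-2.17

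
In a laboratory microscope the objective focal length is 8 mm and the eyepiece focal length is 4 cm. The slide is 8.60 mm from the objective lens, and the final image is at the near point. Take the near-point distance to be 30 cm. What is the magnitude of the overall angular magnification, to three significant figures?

113

Convert to cm: f_obj = 8 mm = 0.8 cm; d_o = 8.60 mm = 0.86 cm.
Objective: 1/d_i = 1/f_obj - 1/d_o = 1/0.8 - 1/0.86 = 0.08721 cm^-1, so d_i = 11.467 cm.
m_obj = -d_i/d_o = -11.467/0.86 = -13.333.
Eyepiece angular magnification (image at near point): M_eye = 1 + D/f_e = 1 + 30/4 = 8.500.
Overall M = m_obj x M_eye = (-13.333)(8.500) = -113.33.
|M| = 113.33.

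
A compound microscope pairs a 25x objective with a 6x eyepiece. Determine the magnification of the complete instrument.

The overall magnification of a compound microscope is the product of the objective and eyepiece magnifications:
M = M_obj x M_eye = 25 x 6 = 150.

150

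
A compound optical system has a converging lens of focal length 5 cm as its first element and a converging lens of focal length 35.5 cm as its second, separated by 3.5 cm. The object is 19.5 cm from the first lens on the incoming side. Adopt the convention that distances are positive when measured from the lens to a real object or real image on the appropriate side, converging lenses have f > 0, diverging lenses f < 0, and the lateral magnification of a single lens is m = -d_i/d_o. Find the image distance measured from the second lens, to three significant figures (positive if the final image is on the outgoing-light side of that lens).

2.96 cm

First lens: d_i1 = 1/(1/5 - 1/19.5) = 6.724 cm.
Since 6.724 cm > 3.5 cm, the first image lies past the second lens and serves as a virtual object: d_o2 = L - d_i1 = -3.224 cm.
Second lens: d_i2 = 1/(1/35.5 - 1/(-3.224)) = 2.956 cm.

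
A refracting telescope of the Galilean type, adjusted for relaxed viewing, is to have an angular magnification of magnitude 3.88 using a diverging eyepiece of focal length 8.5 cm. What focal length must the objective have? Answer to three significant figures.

33.0 cm

|M| = f_obj/|f_eye|, so f_obj = |M| x |f_eye| = 3.88 x 8.5 = 32.980 cm.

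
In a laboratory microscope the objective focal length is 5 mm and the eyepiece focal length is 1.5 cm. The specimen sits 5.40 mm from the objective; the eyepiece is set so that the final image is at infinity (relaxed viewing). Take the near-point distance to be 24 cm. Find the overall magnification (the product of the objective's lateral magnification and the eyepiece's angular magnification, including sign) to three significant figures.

-200

Convert to cm: f_obj = 5 mm = 0.5 cm; d_o = 5.40 mm = 0.54 cm.
Objective: 1/d_i = 1/f_obj - 1/d_o = 1/0.5 - 1/0.54 = 0.14815 cm^-1, so d_i = 6.750 cm.
m_obj = -d_i/d_o = -6.750/0.54 = -12.500.
Eyepiece angular magnification (image at infinity): M_eye = D/f_e = 24/1.5 = 16.000.
Overall M = m_obj x M_eye = (-12.500)(16.000) = -200.00.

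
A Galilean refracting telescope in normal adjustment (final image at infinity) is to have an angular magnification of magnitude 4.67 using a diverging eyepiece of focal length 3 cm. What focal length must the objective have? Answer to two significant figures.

|M| = f_obj/|f_eye|, so f_obj = |M| x |f_eye| = 4.67 x 3 = 14.010 cm.

14 cm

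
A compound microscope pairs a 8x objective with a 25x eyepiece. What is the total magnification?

200

The overall magnification of a compound microscope is the product of the objective and eyepiece magnifications:
M = M_obj x M_eye = 8 x 25 = 200.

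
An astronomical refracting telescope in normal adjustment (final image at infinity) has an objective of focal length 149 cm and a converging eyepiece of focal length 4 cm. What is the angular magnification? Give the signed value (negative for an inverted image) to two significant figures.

M = -f_obj/f_eye = -149/(4) = -37.250.

-37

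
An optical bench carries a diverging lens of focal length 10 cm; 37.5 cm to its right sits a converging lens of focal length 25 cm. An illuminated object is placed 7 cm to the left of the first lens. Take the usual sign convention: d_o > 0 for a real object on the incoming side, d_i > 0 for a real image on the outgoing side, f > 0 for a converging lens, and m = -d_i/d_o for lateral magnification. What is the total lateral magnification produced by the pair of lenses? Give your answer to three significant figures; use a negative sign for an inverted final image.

-0.885

Applying the thin-lens equation to the first lens, 1/(-10) = 1/7 + 1/d_i1, which gives d_i1 = -4.118 cm.
Its lateral magnification is m_1 = -d_i1/d_o1 = -(-4.118)/7 = 0.5882.
The intermediate image is virtual, 4.118 cm to the left of lens 1, so d_o2 = L - d_i1 = 37.5 - (-4.118) = 41.618 cm.
Applying the thin-lens equation again with f_2 = 25 cm and d_o2 = 41.618 cm gives d_i2 = 62.611 cm.
m_2 = -(62.611)/(41.618) = -1.5044.
Overall magnification: m = m_1 m_2 = -0.8850.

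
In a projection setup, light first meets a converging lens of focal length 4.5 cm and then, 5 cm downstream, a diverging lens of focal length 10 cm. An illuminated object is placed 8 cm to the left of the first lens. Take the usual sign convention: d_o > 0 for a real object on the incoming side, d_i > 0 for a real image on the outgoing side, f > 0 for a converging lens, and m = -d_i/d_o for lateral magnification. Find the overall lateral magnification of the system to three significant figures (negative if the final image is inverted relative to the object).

Lens 1: 1/d_i1 = 1/f_1 - 1/d_o1 = 1/4.5 - 1/8 = 0.09722 cm^-1, so d_i1 = 10.286 cm.
m_1 = -(10.286)/8 = -1.2857.
This image would form 10.286 cm past lens 1, i.e. 5.286 cm beyond lens 2, so it is a virtual object for lens 2: d_o2 = 5 - 10.286 = -5.286 cm.
Lens 2: 1/d_i2 = 1/f_2 - 1/d_o2 = 1/(-10) - 1/(-5.286) = 0.08919 cm^-1, so d_i2 = 11.212 cm.
m_2 = -(11.212)/(-5.286) = 2.1212.
Total m = m_1 x m_2 = (-1.2857)(2.1212) = -2.7273.

-2.73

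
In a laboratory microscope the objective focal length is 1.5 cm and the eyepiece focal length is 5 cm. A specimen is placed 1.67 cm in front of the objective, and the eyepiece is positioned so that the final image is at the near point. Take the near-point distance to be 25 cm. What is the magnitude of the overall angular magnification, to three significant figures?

Objective: 1/d_i = 1/f_obj - 1/d_o = 1/1.5 - 1/1.67 = 0.06786 cm^-1, so d_i = 14.735 cm.
m_obj = -d_i/d_o = -14.735/1.67 = -8.824.
Eyepiece angular magnification (image at near point): M_eye = 1 + D/f_e = 1 + 25/5 = 6.000.
Overall M = m_obj x M_eye = (-8.824)(6.000) = -52.94.
|M| = 52.94.

52.9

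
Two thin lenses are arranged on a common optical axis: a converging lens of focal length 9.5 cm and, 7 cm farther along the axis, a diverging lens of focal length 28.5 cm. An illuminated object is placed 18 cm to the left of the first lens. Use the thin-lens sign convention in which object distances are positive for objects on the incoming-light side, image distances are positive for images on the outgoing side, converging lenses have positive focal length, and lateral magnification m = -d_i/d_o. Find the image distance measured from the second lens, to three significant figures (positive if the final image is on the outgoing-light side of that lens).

24.3 cm

First lens: d_i1 = 1/(1/9.5 - 1/18) = 20.118 cm.
Since 20.118 cm > 7 cm, the first image lies past the second lens and serves as a virtual object: d_o2 = L - d_i1 = -13.118 cm.
Second lens: d_i2 = 1/(1/(-28.5) - 1/(-13.118)) = 24.304 cm.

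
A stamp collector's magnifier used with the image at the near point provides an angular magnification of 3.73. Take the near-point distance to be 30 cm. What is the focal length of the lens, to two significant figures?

For the image at the near point, M = 1 + D/f.
f = D/(M - 1) = 30/(3.73 - 1) = 10.989 cm.

11 cm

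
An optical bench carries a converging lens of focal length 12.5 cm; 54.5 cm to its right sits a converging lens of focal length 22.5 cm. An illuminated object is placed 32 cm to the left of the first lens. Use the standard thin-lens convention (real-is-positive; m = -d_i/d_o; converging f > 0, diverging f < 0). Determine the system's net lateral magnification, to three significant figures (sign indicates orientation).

Lens 1: 1/d_i1 = 1/f_1 - 1/d_o1 = 1/12.5 - 1/32 = 0.04875 cm^-1, so d_i1 = 20.513 cm.
m_1 = -(20.513)/32 = -0.6410.
Object distance for lens 2: d_o2 = 54.5 - 20.513 = 33.987 cm.
Lens 2: 1/d_i2 = 1/f_2 - 1/d_o2 = 1/22.5 - 1/(33.987) = 0.01502 cm^-1, so d_i2 = 66.571 cm.
m_2 = -(66.571)/(33.987) = -1.9587.
Total m = m_1 x m_2 = (-0.6410)(-1.9587) = 1.2556.

1.26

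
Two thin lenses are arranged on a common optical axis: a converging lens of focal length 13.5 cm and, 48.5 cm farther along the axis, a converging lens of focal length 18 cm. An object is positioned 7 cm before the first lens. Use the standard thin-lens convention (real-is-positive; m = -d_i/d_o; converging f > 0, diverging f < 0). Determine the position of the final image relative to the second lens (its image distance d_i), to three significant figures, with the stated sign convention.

Lens 1: 1/d_i1 = 1/f_1 - 1/d_o1 = 1/13.5 - 1/7 = -0.06878 cm^-1, so d_i1 = -14.538 cm.
With d_i1 < 0 the first image is virtual and lies on the object side; the object distance for lens 2 is d_o2 = 48.5 - (-14.538) = 63.038 cm.
Lens 2: 1/d_i2 = 1/f_2 - 1/d_o2 = 1/18 - 1/(63.038) = 0.03969 cm^-1, so d_i2 = 25.194 cm.

25.2 cm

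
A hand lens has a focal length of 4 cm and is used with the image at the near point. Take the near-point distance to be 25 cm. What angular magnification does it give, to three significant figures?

7.25

M = 1 + D/f = 1 + 25/4 = 7.250.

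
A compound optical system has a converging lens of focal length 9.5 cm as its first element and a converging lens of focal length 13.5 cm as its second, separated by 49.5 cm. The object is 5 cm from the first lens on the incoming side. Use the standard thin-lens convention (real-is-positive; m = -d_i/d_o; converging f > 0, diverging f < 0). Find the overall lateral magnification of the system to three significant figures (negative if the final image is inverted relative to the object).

-0.612

First lens: d_i1 = 1/(1/9.5 - 1/5) = -10.556 cm.
m_1 = -(-10.556)/5 = 2.1111.
With d_i1 < 0 the first image is virtual and lies on the object side; the object distance for lens 2 is d_o2 = 49.5 - (-10.556) = 60.056 cm.
Second lens: d_i2 = 1/(1/13.5 - 1/(60.056)) = 17.415 cm.
m_2 = -(17.415)/(60.056) = -0.2900.
The system's lateral magnification is m_1 m_2 = (2.1111)(-0.2900) = -0.6122.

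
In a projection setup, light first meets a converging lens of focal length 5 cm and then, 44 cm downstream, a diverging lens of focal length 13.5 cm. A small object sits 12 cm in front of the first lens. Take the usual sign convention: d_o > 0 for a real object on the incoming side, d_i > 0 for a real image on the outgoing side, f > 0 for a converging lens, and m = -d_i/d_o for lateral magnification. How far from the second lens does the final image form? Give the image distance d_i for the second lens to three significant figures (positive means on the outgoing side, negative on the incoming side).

Lens 1: 1/d_i1 = 1/f_1 - 1/d_o1 = 1/5 - 1/12 = 0.11667 cm^-1, so d_i1 = 8.571 cm.
That image sits 35.429 cm in front of the second lens, so d_o2 = 35.429 cm.
Lens 2: 1/d_i2 = 1/f_2 - 1/d_o2 = 1/(-13.5) - 1/(35.429) = -0.10230 cm^-1, so d_i2 = -9.775 cm.

-9.78 cm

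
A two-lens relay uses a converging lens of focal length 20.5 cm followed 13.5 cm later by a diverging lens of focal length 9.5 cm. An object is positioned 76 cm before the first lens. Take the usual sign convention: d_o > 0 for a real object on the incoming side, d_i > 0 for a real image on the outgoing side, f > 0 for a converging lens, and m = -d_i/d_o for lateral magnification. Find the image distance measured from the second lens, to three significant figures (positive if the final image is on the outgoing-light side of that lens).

-27.3 cm

First lens: d_i1 = 1/(1/20.5 - 1/76) = 28.072 cm.
Since 28.072 cm > 13.5 cm, the first image lies past the second lens and serves as a virtual object: d_o2 = L - d_i1 = -14.572 cm.
Second lens: d_i2 = 1/(1/(-9.5) - 1/(-14.572)) = -27.294 cm.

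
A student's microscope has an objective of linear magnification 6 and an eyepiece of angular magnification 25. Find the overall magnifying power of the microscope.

The overall magnification of a compound microscope is the product of the objective and eyepiece magnifications:
M = M_obj x M_eye = 6 x 25 = 150.

150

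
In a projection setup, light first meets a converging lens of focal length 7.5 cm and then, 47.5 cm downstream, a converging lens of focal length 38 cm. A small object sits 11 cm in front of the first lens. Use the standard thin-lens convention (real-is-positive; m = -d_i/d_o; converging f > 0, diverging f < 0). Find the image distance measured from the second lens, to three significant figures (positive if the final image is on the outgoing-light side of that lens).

Lens 1: 1/d_i1 = 1/f_1 - 1/d_o1 = 1/7.5 - 1/11 = 0.04242 cm^-1, so d_i1 = 23.571 cm.
Object distance for lens 2: d_o2 = 47.5 - 23.571 = 23.929 cm.
Lens 2: 1/d_i2 = 1/f_2 - 1/d_o2 = 1/38 - 1/(23.929) = -0.01548 cm^-1, so d_i2 = -64.619 cm.

-64.6 cm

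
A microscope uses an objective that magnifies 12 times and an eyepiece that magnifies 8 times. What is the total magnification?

The overall magnification of a compound microscope is the product of the objective and eyepiece magnifications:
M = M_obj x M_eye = 12 x 8 = 96.

96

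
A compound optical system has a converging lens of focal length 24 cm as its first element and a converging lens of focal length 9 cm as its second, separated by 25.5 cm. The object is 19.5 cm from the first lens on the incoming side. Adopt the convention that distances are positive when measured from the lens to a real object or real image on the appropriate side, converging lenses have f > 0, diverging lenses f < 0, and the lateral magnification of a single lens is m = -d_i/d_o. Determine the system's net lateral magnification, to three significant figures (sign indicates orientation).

-0.398

First lens: d_i1 = 1/(1/24 - 1/19.5) = -104.000 cm.
m_1 = -(-104.000)/19.5 = 5.3333.
The intermediate image is virtual, 104.000 cm to the left of lens 1, so d_o2 = L - d_i1 = 25.5 - (-104.000) = 129.500 cm.
Second lens: d_i2 = 1/(1/9 - 1/(129.500)) = 9.672 cm.
m_2 = -(9.672)/(129.500) = -0.0747.
The system's lateral magnification is m_1 m_2 = (5.3333)(-0.0747) = -0.3983.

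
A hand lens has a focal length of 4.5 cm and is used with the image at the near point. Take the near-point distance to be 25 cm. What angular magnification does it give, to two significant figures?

M = 1 + D/f = 1 + 25/4.5 = 6.556.

6.6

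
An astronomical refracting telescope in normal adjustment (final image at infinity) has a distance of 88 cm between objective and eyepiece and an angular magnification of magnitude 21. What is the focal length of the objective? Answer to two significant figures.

84 cm

In normal adjustment the tube length equals f_obj + f_eye and |M| = f_obj/f_eye.
So f_obj = 21 f_eye and 21 f_eye + f_eye = 88 cm, giving f_eye = 88/22 = 4.000 cm and f_obj = 84.000 cm.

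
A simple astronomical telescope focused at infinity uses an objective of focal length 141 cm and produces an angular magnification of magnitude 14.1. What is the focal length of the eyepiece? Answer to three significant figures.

10.0 cm

|M| = f_obj/f_eye, so f_eye = f_obj/|M| = 141/14.1 = 10.000 cm.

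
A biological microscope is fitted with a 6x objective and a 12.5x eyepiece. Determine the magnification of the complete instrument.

The overall magnification of a compound microscope is the product of the objective and eyepiece magnifications:
M = M_obj x M_eye = 6 x 12.5 = 75.

75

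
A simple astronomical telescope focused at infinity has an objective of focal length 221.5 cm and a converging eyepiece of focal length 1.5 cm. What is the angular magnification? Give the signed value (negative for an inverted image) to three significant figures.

M = -f_obj/f_eye = -221.5/(1.5) = -147.667.

-148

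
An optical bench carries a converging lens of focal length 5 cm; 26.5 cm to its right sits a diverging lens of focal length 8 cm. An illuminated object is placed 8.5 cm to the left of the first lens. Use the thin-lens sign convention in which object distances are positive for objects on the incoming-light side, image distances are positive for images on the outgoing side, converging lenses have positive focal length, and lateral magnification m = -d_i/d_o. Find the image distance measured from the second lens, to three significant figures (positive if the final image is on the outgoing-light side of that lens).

First lens: d_i1 = 1/(1/5 - 1/8.5) = 12.143 cm.
The intermediate image is 12.143 cm to the right of lens 1, so d_o2 = L - d_i1 = 26.5 - 12.143 = 14.357 cm.
Second lens: d_i2 = 1/(1/(-8) - 1/(14.357)) = -5.137 cm.

-5.14 cm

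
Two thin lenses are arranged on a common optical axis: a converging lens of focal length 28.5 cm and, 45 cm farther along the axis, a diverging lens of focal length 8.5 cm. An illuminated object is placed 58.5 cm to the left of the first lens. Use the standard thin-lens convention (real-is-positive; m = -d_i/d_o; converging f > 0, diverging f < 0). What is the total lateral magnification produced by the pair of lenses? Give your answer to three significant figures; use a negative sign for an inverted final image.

3.89

First lens: d_i1 = 1/(1/28.5 - 1/58.5) = 55.575 cm.
m_1 = -(55.575)/58.5 = -0.9500.
This image would form 55.575 cm past lens 1, i.e. 10.575 cm beyond lens 2, so it is a virtual object for lens 2: d_o2 = 45 - 55.575 = -10.575 cm.
Second lens: d_i2 = 1/(1/(-8.5) - 1/(-10.575)) = -43.319 cm.
m_2 = -(-43.319)/(-10.575) = -4.0964.
Total m = m_1 x m_2 = (-0.9500)(-4.0964) = 3.8916.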